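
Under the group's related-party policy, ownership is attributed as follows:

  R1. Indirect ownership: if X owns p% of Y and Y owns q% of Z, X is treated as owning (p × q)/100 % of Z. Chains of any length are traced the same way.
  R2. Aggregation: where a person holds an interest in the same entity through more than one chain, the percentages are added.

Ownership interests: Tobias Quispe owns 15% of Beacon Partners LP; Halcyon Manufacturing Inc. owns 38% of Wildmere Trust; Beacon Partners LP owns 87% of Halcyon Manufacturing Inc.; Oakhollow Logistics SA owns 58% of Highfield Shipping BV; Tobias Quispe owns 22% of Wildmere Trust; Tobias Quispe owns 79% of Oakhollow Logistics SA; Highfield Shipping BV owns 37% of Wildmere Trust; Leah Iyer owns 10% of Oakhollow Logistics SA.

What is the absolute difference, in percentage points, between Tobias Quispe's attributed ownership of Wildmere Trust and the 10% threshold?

Chain via Beacon Partners LP → Halcyon Manufacturing Inc. (R1): 15% × 87% × 38% = 4.959% of Wildmere Trust.
Chain via Oakhollow Logistics SA → Highfield Shipping BV (R1): 79% × 58% × 37% = 16.9534% of Wildmere Trust.
Direct interest in Wildmere Trust: 22%.
Aggregating (R2): 4.959% + 16.9534% + 22% = 43.9124%.
43.9124% exceeds the 10% threshold by 33.9124 percentage points.

33.9124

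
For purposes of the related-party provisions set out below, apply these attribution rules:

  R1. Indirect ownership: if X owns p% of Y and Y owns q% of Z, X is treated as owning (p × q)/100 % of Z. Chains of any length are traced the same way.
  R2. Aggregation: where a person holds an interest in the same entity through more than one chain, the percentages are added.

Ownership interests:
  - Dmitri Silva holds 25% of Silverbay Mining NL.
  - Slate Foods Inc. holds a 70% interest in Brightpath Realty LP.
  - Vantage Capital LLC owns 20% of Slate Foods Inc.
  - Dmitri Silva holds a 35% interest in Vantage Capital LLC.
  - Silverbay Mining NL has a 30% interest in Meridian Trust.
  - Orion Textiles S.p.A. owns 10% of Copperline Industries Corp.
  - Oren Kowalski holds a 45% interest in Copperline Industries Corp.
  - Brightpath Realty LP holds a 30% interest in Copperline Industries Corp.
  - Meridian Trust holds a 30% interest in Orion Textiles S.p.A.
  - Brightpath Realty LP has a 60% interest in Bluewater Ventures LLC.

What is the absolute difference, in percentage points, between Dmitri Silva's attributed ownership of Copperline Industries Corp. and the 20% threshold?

Chain via Vantage Capital LLC → Slate Foods Inc. → Brightpath Realty LP (R1): 35% × 20% × 70% × 30% = 1.47% of Copperline Industries Corp.
Chain via Silverbay Mining NL → Meridian Trust → Orion Textiles S.p.A. (R1): 25% × 30% × 30% × 10% = 0.225% of Copperline Industries Corp.
Aggregating (R2): 1.47% + 0.225% = 1.695%.
1.695% falls short of the 20% threshold by 18.305 percentage points.

18.305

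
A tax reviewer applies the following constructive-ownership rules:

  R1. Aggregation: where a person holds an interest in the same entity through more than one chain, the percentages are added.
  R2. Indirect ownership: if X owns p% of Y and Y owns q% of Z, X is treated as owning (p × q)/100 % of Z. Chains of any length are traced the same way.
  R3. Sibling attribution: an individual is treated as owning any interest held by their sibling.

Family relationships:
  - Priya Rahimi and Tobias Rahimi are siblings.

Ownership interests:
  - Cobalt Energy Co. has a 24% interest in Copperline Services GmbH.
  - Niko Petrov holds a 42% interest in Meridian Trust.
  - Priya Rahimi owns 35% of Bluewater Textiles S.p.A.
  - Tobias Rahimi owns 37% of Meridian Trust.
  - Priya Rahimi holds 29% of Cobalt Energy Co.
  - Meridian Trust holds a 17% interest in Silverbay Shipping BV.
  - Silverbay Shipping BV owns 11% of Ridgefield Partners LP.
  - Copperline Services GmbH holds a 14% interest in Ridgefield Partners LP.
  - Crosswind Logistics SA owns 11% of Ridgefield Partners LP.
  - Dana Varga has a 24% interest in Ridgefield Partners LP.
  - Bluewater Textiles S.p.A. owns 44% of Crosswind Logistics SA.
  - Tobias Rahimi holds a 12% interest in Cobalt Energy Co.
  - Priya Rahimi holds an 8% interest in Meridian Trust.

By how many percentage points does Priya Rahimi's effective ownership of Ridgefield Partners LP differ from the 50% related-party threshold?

By sibling attribution (R3), Priya Rahimi is treated as also owning Tobias Rahimi's interest in Meridian Trust, giving 8% + 37% = 45%.
By sibling attribution (R3), Priya Rahimi is treated as also owning Tobias Rahimi's interest in Cobalt Energy Co, giving 29% + 12% = 41%.
Chain via Meridian Trust → Silverbay Shipping BV (R2): 45% × 17% × 11% = 0.8415% of Ridgefield Partners LP.
Chain via Bluewater Textiles S.p.A. → Crosswind Logistics SA (R2): 35% × 44% × 11% = 1.694% of Ridgefield Partners LP.
Chain via Cobalt Energy Co. → Copperline Services GmbH (R2): 41% × 24% × 14% = 1.3776% of Ridgefield Partners LP.
Aggregating (R1): 0.8415% + 1.694% + 1.3776% = 3.9131%.
3.9131% falls short of the 50% threshold by 46.0869 percentage points.

46.0869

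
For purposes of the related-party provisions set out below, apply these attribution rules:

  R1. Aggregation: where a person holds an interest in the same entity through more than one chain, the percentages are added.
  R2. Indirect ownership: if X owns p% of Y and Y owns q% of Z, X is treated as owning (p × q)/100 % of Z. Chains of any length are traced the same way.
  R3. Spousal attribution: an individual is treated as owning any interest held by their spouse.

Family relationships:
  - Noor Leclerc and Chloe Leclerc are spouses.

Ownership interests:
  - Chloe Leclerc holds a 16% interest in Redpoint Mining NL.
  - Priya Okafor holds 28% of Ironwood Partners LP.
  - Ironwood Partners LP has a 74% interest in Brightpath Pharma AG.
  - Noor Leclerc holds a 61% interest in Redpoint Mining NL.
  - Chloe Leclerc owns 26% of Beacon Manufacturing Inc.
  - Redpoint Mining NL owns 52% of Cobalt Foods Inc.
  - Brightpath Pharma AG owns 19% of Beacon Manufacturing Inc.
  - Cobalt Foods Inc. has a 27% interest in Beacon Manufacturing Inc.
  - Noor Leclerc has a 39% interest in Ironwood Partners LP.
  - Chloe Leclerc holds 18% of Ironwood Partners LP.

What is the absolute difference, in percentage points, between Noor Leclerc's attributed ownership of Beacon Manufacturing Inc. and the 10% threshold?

34.825

By spousal attribution (R3), Noor Leclerc is treated as also owning Chloe Leclerc's interest in Ironwood Partners LP, giving 39% + 18% = 57%.
By spousal attribution (R3), Noor Leclerc is treated as also owning Chloe Leclerc's interest in Redpoint Mining NL, giving 61% + 16% = 77%.
By spousal attribution (R3), Noor Leclerc is treated as owning Chloe Leclerc's 26% interest in Beacon Manufacturing Inc.
Chain via Ironwood Partners LP → Brightpath Pharma AG (R2): 57% × 74% × 19% = 8.0142% of Beacon Manufacturing Inc.
Chain via Redpoint Mining NL → Cobalt Foods Inc. (R2): 77% × 52% × 27% = 10.8108% of Beacon Manufacturing Inc.
Direct interest in Beacon Manufacturing Inc: 26%.
Aggregating (R1): 8.0142% + 10.8108% + 26% = 44.825%.
44.825% exceeds the 10% threshold by 34.825 percentage points.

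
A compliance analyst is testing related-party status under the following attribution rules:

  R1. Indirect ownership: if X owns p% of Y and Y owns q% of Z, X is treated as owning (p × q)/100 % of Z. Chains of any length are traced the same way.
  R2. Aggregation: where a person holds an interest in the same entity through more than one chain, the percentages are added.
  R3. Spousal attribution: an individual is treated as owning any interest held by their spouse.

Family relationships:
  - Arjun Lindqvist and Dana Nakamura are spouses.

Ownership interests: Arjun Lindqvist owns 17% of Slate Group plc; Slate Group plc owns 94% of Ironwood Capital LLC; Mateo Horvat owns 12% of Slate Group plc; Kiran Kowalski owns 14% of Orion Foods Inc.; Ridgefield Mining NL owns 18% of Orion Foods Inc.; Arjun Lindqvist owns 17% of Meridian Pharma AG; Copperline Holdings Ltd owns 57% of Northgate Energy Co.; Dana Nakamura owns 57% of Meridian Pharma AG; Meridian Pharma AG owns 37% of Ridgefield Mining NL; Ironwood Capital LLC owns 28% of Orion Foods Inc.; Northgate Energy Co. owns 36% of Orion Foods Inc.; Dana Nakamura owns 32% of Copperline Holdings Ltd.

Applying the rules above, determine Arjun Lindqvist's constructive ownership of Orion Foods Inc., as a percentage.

15.9692%

By spousal attribution (R3), Arjun Lindqvist is treated as also owning Dana Nakamura's interest in Meridian Pharma AG, giving 17% + 57% = 74%.
By spousal attribution (R3), Arjun Lindqvist is treated as owning Dana Nakamura's 32% interest in Copperline Holdings Ltd.
Chain via Slate Group plc → Ironwood Capital LLC (R1): 17% × 94% × 28% = 4.4744% of Orion Foods Inc.
Chain via Meridian Pharma AG → Ridgefield Mining NL (R1): 74% × 37% × 18% = 4.9284% of Orion Foods Inc.
Chain via Copperline Holdings Ltd → Northgate Energy Co. (R1): 32% × 57% × 36% = 6.5664% of Orion Foods Inc.
Aggregating (R2): 4.4744% + 4.9284% + 6.5664% = 15.9692%.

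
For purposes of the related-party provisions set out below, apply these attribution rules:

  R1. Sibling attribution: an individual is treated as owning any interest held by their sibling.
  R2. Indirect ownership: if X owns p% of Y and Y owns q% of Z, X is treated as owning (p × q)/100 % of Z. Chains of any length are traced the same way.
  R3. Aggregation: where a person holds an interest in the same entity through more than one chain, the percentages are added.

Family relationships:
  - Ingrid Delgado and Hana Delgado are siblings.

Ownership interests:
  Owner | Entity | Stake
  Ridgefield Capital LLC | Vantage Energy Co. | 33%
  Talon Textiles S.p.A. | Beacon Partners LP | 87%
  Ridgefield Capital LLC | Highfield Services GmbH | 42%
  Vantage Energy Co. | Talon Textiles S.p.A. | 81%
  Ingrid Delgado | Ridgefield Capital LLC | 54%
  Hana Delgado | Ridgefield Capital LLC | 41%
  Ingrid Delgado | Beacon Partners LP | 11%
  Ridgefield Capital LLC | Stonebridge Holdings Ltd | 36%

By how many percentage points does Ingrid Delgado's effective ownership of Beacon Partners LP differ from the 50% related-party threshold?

16.907655

By sibling attribution (R1), Ingrid Delgado is treated as also owning Hana Delgado's interest in Ridgefield Capital LLC, giving 54% + 41% = 95%.
Chain via Ridgefield Capital LLC → Vantage Energy Co. → Talon Textiles S.p.A. (R2): 95% × 33% × 81% × 87% = 22.092345% of Beacon Partners LP.
Direct interest in Beacon Partners LP: 11%.
Aggregating (R3): 22.092345% + 11% = 33.092345%.
33.092345% falls short of the 50% threshold by 16.907655 percentage points.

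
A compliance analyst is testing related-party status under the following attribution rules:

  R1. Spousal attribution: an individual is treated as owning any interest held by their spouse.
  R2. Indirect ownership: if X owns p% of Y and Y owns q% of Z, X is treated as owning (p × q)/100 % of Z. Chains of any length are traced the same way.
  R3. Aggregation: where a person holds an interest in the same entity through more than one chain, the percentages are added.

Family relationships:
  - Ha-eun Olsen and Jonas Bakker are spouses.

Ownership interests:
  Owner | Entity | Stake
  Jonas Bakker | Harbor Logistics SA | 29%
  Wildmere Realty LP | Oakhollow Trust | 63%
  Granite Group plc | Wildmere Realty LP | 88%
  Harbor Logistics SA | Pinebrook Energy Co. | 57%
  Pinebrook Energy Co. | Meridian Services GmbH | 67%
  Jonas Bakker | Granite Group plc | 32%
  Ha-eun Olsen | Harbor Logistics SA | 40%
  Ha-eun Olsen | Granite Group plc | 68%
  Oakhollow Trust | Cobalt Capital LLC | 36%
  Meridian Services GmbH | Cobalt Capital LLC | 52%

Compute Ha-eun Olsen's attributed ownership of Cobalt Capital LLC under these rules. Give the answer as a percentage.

By spousal attribution (R1), Ha-eun Olsen is treated as also owning Jonas Bakker's interest in Granite Group plc, giving 68% + 32% = 100%.
By spousal attribution (R1), Ha-eun Olsen is treated as also owning Jonas Bakker's interest in Harbor Logistics SA, giving 40% + 29% = 69%.
Chain via Granite Group plc → Wildmere Realty LP → Oakhollow Trust (R2): 100% × 88% × 63% × 36% = 19.9584% of Cobalt Capital LLC.
Chain via Harbor Logistics SA → Pinebrook Energy Co. → Meridian Services GmbH (R2): 69% × 57% × 67% × 52% = 13.702572% of Cobalt Capital LLC.
Aggregating (R3): 19.9584% + 13.702572% = 33.660972%.

33.660972%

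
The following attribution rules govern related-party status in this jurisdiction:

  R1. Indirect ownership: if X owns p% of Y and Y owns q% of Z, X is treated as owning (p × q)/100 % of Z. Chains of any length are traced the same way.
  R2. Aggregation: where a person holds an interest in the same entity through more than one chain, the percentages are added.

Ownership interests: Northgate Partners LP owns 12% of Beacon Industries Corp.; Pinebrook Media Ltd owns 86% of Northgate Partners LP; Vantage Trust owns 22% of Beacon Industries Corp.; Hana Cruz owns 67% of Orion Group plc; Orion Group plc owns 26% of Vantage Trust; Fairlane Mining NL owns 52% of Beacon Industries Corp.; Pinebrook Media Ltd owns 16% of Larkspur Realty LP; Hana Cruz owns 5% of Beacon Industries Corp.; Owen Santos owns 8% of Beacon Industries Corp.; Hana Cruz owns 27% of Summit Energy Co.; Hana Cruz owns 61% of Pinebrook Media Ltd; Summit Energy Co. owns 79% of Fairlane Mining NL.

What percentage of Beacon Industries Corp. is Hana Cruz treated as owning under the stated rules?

Chain via Orion Group plc → Vantage Trust (R1): 67% × 26% × 22% = 3.8324% of Beacon Industries Corp.
Chain via Pinebrook Media Ltd → Northgate Partners LP (R1): 61% × 86% × 12% = 6.2952% of Beacon Industries Corp.
Chain via Summit Energy Co. → Fairlane Mining NL (R1): 27% × 79% × 52% = 11.0916% of Beacon Industries Corp.
Direct interest in Beacon Industries Corp: 5%.
Aggregating (R2): 3.8324% + 6.2952% + 11.0916% + 5% = 26.2192%.

26.2192%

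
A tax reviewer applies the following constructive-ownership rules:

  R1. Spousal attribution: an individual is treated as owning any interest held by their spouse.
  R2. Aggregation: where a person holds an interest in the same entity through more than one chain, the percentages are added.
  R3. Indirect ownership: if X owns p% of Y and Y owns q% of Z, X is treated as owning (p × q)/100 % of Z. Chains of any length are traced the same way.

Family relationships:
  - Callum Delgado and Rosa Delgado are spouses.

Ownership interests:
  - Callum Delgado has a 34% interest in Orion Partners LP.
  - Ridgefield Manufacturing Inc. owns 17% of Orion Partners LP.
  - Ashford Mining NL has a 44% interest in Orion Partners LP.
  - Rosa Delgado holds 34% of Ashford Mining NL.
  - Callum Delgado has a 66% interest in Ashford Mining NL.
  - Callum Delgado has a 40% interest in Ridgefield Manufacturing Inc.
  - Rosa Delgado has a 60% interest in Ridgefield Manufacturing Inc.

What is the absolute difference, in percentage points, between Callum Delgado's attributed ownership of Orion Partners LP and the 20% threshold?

75

By spousal attribution (R1), Callum Delgado is treated as also owning Rosa Delgado's interest in Ashford Mining NL, giving 66% + 34% = 100%.
By spousal attribution (R1), Callum Delgado is treated as also owning Rosa Delgado's interest in Ridgefield Manufacturing Inc, giving 40% + 60% = 100%.
Chain via Ashford Mining NL (R3): 100% × 44% = 44% of Orion Partners LP.
Chain via Ridgefield Manufacturing Inc. (R3): 100% × 17% = 17% of Orion Partners LP.
Direct interest in Orion Partners LP: 34%.
Aggregating (R2): 44% + 17% + 34% = 95%.
95% exceeds the 20% threshold by 75 percentage points.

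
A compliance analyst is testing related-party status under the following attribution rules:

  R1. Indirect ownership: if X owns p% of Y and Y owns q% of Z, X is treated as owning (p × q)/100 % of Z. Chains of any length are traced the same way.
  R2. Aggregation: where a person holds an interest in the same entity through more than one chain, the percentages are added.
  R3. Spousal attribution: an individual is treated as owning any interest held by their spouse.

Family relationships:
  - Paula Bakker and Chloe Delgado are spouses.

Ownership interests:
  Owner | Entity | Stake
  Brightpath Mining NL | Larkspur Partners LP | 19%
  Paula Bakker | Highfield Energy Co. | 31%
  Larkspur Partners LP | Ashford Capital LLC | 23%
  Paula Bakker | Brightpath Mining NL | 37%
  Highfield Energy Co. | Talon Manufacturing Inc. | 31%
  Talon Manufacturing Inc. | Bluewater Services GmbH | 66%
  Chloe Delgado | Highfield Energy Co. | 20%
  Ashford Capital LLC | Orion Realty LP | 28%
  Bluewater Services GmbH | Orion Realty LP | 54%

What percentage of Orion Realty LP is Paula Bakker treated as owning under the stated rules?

By spousal attribution (R3), Paula Bakker is treated as also owning Chloe Delgado's interest in Highfield Energy Co, giving 31% + 20% = 51%.
Chain via Highfield Energy Co. → Talon Manufacturing Inc. → Bluewater Services GmbH (R1): 51% × 31% × 66% × 54% = 5.634684% of Orion Realty LP.
Chain via Brightpath Mining NL → Larkspur Partners LP → Ashford Capital LLC (R1): 37% × 19% × 23% × 28% = 0.452732% of Orion Realty LP.
Aggregating (R2): 5.634684% + 0.452732% = 6.087416%.

6.087416%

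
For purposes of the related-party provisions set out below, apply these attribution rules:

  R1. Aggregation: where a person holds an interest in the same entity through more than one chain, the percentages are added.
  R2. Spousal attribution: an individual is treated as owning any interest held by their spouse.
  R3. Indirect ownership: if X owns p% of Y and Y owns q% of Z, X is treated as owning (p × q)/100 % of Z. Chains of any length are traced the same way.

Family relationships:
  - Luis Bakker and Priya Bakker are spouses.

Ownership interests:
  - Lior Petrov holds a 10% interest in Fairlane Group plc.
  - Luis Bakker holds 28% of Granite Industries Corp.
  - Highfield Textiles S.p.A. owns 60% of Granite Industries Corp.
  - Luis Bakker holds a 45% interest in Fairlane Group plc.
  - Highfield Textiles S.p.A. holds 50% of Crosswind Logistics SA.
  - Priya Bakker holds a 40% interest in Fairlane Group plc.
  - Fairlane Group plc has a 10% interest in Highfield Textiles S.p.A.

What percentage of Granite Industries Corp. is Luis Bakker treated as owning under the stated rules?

By spousal attribution (R2), Luis Bakker is treated as also owning Priya Bakker's interest in Fairlane Group plc, giving 45% + 40% = 85%.
Chain via Fairlane Group plc → Highfield Textiles S.p.A. (R3): 85% × 10% × 60% = 5.1% of Granite Industries Corp.
Direct interest in Granite Industries Corp: 28%.
Aggregating (R1): 5.1% + 28% = 33.1%.

33.1%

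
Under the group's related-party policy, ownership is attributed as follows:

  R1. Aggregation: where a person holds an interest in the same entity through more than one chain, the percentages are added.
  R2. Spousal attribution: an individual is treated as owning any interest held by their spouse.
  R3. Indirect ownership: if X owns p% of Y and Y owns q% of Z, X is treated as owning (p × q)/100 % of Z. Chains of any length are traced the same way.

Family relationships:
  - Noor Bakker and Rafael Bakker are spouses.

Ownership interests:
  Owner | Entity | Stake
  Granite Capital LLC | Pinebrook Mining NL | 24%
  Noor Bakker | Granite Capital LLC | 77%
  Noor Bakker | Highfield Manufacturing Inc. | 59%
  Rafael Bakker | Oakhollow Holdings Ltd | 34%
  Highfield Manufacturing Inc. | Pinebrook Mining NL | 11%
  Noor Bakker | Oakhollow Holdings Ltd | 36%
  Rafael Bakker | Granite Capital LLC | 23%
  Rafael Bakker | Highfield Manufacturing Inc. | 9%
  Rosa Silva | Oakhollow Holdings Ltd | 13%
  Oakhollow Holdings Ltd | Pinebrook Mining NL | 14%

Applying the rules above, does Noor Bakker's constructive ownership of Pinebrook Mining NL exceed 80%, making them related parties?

By spousal attribution (R2), Noor Bakker is treated as also owning Rafael Bakker's interest in Oakhollow Holdings Ltd, giving 36% + 34% = 70%.
By spousal attribution (R2), Noor Bakker is treated as also owning Rafael Bakker's interest in Granite Capital LLC, giving 77% + 23% = 100%.
By spousal attribution (R2), Noor Bakker is treated as also owning Rafael Bakker's interest in Highfield Manufacturing Inc, giving 59% + 9% = 68%.
Chain via Oakhollow Holdings Ltd (R3): 70% × 14% = 9.8% of Pinebrook Mining NL.
Chain via Granite Capital LLC (R3): 100% × 24% = 24% of Pinebrook Mining NL.
Chain via Highfield Manufacturing Inc. (R3): 68% × 11% = 7.48% of Pinebrook Mining NL.
Aggregating (R1): 9.8% + 24% + 7.48% = 41.28%.
41.28% does not exceed the 80% threshold, so Noor is not a related party to Pinebrook Mining NL.

No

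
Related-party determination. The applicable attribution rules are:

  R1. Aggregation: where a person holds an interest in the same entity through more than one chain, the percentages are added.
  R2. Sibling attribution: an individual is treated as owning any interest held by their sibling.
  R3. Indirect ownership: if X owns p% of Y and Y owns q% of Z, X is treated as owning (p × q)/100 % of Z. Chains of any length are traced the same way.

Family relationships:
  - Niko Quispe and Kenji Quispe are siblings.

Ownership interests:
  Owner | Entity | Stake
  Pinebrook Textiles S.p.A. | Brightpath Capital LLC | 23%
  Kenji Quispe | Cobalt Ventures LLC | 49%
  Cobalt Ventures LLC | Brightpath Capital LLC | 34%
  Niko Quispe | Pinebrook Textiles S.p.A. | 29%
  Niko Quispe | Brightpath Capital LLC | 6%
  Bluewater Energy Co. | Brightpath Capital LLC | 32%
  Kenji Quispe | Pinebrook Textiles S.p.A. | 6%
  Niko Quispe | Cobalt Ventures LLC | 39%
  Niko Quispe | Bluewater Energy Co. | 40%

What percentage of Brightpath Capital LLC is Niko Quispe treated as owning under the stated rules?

56.77%

By sibling attribution (R2), Niko Quispe is treated as also owning Kenji Quispe's interest in Pinebrook Textiles S.p.A, giving 29% + 6% = 35%.
By sibling attribution (R2), Niko Quispe is treated as also owning Kenji Quispe's interest in Cobalt Ventures LLC, giving 39% + 49% = 88%.
Chain via Bluewater Energy Co. (R3): 40% × 32% = 12.8% of Brightpath Capital LLC.
Chain via Pinebrook Textiles S.p.A. (R3): 35% × 23% = 8.05% of Brightpath Capital LLC.
Chain via Cobalt Ventures LLC (R3): 88% × 34% = 29.92% of Brightpath Capital LLC.
Direct interest in Brightpath Capital LLC: 6%.
Aggregating (R1): 12.8% + 8.05% + 29.92% + 6% = 56.77%.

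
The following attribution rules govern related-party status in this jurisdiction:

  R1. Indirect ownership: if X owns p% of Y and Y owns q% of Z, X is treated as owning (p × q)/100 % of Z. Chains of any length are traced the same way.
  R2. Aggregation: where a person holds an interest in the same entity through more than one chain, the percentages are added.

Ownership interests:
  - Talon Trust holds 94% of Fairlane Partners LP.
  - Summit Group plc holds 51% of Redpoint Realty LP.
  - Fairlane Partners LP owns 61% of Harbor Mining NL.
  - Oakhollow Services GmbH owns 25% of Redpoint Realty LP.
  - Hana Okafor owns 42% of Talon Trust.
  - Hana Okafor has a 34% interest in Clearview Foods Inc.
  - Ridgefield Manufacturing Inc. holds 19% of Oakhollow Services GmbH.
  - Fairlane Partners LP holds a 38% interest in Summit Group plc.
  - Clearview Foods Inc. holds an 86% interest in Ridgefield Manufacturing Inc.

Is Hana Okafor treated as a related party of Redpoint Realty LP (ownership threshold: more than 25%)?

Chain via Talon Trust → Fairlane Partners LP → Summit Group plc (R1): 42% × 94% × 38% × 51% = 7.651224% of Redpoint Realty LP.
Chain via Clearview Foods Inc. → Ridgefield Manufacturing Inc. → Oakhollow Services GmbH (R1): 34% × 86% × 19% × 25% = 1.3889% of Redpoint Realty LP.
Aggregating (R2): 7.651224% + 1.3889% = 9.040124%.
9.040124% does not exceed the 25% threshold, so Hana is not a related party to Redpoint Realty LP.

No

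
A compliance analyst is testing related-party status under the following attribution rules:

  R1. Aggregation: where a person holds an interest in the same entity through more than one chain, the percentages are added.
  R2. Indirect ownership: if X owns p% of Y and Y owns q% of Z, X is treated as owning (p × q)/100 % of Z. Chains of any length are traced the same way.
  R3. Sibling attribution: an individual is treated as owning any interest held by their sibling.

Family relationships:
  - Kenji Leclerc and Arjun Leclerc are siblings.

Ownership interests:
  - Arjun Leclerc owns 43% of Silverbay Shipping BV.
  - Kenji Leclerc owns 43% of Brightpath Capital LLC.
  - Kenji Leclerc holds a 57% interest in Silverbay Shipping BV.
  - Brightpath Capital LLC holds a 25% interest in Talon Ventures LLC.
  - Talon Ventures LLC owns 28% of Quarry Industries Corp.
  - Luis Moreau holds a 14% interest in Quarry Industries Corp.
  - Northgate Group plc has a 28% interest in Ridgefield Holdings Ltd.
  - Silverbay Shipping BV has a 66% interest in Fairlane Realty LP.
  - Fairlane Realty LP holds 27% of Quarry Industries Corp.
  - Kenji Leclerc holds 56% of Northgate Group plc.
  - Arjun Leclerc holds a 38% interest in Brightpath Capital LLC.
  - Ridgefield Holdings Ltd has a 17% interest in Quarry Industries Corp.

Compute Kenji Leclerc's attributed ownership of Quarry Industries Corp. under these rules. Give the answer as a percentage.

26.1556%

By sibling attribution (R3), Kenji Leclerc is treated as also owning Arjun Leclerc's interest in Brightpath Capital LLC, giving 43% + 38% = 81%.
By sibling attribution (R3), Kenji Leclerc is treated as also owning Arjun Leclerc's interest in Silverbay Shipping BV, giving 57% + 43% = 100%.
Chain via Northgate Group plc → Ridgefield Holdings Ltd (R2): 56% × 28% × 17% = 2.6656% of Quarry Industries Corp.
Chain via Brightpath Capital LLC → Talon Ventures LLC (R2): 81% × 25% × 28% = 5.67% of Quarry Industries Corp.
Chain via Silverbay Shipping BV → Fairlane Realty LP (R2): 100% × 66% × 27% = 17.82% of Quarry Industries Corp.
Aggregating (R1): 2.6656% + 5.67% + 17.82% = 26.1556%.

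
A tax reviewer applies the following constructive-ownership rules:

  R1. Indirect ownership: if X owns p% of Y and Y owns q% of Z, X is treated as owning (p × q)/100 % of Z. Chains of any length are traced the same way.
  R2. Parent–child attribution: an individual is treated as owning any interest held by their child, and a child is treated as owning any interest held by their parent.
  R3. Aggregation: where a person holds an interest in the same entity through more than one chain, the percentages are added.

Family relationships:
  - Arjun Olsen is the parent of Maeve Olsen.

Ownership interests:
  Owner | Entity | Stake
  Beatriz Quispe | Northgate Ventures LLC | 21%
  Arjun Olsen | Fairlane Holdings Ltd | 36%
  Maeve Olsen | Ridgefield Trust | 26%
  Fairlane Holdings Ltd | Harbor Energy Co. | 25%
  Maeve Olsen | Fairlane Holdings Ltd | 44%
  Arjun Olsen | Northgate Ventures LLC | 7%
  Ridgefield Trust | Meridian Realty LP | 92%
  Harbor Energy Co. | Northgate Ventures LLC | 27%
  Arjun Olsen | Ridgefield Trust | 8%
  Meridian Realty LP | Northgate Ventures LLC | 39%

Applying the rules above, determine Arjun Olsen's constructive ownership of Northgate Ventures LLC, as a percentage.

By parent–child attribution (R2), Arjun Olsen is treated as also owning Maeve Olsen's interest in Fairlane Holdings Ltd, giving 36% + 44% = 80%.
By parent–child attribution (R2), Arjun Olsen is treated as also owning Maeve Olsen's interest in Ridgefield Trust, giving 8% + 26% = 34%.
Chain via Fairlane Holdings Ltd → Harbor Energy Co. (R1): 80% × 25% × 27% = 5.4% of Northgate Ventures LLC.
Chain via Ridgefield Trust → Meridian Realty LP (R1): 34% × 92% × 39% = 12.1992% of Northgate Ventures LLC.
Direct interest in Northgate Ventures LLC: 7%.
Aggregating (R3): 5.4% + 12.1992% + 7% = 24.5992%.

24.5992%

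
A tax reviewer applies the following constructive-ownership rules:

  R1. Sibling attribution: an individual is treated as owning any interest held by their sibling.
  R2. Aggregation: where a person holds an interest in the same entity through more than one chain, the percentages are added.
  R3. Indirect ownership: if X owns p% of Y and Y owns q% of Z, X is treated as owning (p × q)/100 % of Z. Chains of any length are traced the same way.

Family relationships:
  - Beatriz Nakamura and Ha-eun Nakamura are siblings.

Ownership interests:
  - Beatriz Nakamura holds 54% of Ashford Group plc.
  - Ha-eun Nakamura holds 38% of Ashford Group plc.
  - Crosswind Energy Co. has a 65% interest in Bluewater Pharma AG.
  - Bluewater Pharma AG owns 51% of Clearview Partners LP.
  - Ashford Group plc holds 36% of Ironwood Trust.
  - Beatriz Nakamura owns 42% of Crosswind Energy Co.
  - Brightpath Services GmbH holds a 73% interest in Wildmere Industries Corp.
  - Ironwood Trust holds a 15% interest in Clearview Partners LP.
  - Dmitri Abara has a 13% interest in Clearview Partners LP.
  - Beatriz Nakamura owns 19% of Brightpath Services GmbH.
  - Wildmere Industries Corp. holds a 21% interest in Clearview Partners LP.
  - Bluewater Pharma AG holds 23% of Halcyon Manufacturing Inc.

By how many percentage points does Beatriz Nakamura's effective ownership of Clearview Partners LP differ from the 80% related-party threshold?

58.1963

By sibling attribution (R1), Beatriz Nakamura is treated as also owning Ha-eun Nakamura's interest in Ashford Group plc, giving 54% + 38% = 92%.
Chain via Crosswind Energy Co. → Bluewater Pharma AG (R3): 42% × 65% × 51% = 13.923% of Clearview Partners LP.
Chain via Ashford Group plc → Ironwood Trust (R3): 92% × 36% × 15% = 4.968% of Clearview Partners LP.
Chain via Brightpath Services GmbH → Wildmere Industries Corp. (R3): 19% × 73% × 21% = 2.9127% of Clearview Partners LP.
Aggregating (R2): 13.923% + 4.968% + 2.9127% = 21.8037%.
21.8037% falls short of the 80% threshold by 58.1963 percentage points.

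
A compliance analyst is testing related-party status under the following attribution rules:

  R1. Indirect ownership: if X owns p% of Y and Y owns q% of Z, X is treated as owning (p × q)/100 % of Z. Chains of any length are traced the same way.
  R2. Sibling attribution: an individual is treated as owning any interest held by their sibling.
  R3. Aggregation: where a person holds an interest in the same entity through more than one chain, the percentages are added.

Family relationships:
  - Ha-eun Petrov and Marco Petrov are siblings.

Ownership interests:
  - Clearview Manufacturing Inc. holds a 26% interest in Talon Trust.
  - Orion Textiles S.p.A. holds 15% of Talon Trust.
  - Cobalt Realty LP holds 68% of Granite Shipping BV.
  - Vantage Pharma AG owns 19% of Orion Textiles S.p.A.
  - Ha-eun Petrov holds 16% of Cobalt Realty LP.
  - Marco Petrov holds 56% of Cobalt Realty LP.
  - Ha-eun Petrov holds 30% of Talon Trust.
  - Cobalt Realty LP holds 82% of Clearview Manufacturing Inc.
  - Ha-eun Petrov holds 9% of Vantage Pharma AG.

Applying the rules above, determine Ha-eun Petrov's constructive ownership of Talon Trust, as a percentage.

By sibling attribution (R2), Ha-eun Petrov is treated as also owning Marco Petrov's interest in Cobalt Realty LP, giving 16% + 56% = 72%.
Chain via Vantage Pharma AG → Orion Textiles S.p.A. (R1): 9% × 19% × 15% = 0.2565% of Talon Trust.
Chain via Cobalt Realty LP → Clearview Manufacturing Inc. (R1): 72% × 82% × 26% = 15.3504% of Talon Trust.
Direct interest in Talon Trust: 30%.
Aggregating (R3): 0.2565% + 15.3504% + 30% = 45.6069%.

45.6069%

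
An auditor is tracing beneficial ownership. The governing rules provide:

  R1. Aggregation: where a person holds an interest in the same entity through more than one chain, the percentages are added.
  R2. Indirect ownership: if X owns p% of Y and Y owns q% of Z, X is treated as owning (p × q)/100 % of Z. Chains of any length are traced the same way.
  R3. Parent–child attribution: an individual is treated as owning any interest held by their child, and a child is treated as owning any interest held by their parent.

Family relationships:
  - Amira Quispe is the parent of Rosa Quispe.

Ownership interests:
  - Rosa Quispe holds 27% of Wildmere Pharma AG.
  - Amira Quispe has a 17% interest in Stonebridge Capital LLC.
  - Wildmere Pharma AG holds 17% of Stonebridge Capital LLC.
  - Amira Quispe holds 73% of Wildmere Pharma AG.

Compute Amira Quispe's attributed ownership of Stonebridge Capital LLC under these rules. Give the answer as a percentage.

By parent–child attribution (R3), Amira Quispe is treated as also owning Rosa Quispe's interest in Wildmere Pharma AG, giving 73% + 27% = 100%.
Chain via Wildmere Pharma AG (R2): 100% × 17% = 17% of Stonebridge Capital LLC.
Direct interest in Stonebridge Capital LLC: 17%.
Aggregating (R1): 17% + 17% = 34%.

34%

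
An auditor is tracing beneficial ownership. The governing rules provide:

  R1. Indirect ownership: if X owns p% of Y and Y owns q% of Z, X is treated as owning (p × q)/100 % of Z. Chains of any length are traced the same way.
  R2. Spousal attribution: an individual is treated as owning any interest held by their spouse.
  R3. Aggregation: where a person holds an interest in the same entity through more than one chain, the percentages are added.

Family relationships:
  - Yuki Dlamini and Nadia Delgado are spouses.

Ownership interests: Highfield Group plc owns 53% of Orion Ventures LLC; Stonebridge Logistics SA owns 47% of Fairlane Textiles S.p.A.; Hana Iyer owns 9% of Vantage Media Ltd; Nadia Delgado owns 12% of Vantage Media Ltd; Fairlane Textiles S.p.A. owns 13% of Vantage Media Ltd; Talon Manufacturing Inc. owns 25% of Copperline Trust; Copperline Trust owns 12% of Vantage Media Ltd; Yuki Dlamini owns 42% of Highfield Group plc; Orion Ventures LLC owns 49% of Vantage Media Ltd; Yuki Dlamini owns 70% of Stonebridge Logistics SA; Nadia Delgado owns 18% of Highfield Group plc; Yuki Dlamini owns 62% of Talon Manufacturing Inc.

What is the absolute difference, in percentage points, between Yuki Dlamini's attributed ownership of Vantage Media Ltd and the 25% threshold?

8.719

By spousal attribution (R2), Yuki Dlamini is treated as also owning Nadia Delgado's interest in Highfield Group plc, giving 42% + 18% = 60%.
By spousal attribution (R2), Yuki Dlamini is treated as owning Nadia Delgado's 12% interest in Vantage Media Ltd.
Chain via Stonebridge Logistics SA → Fairlane Textiles S.p.A. (R1): 70% × 47% × 13% = 4.277% of Vantage Media Ltd.
Chain via Highfield Group plc → Orion Ventures LLC (R1): 60% × 53% × 49% = 15.582% of Vantage Media Ltd.
Chain via Talon Manufacturing Inc. → Copperline Trust (R1): 62% × 25% × 12% = 1.86% of Vantage Media Ltd.
Direct interest in Vantage Media Ltd: 12%.
Aggregating (R3): 4.277% + 15.582% + 1.86% + 12% = 33.719%.
33.719% exceeds the 25% threshold by 8.719 percentage points.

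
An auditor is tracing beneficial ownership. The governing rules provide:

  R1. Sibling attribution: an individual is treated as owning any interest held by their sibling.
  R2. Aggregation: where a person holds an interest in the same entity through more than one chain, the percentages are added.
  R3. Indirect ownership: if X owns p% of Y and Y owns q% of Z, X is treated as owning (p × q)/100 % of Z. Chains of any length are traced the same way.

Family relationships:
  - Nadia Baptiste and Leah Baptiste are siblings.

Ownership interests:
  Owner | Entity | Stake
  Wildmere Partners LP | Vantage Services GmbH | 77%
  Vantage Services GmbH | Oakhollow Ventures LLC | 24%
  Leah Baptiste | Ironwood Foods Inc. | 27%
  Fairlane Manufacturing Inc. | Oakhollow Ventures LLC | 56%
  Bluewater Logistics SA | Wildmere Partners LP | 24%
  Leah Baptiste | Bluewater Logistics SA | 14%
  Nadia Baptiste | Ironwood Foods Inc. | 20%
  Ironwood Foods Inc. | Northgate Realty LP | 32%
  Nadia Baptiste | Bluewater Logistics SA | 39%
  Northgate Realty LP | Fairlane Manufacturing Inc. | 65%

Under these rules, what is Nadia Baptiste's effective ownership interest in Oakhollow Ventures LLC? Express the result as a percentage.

By sibling attribution (R1), Nadia Baptiste is treated as also owning Leah Baptiste's interest in Ironwood Foods Inc, giving 20% + 27% = 47%.
By sibling attribution (R1), Nadia Baptiste is treated as also owning Leah Baptiste's interest in Bluewater Logistics SA, giving 39% + 14% = 53%.
Chain via Ironwood Foods Inc. → Northgate Realty LP → Fairlane Manufacturing Inc. (R3): 47% × 32% × 65% × 56% = 5.47456% of Oakhollow Ventures LLC.
Chain via Bluewater Logistics SA → Wildmere Partners LP → Vantage Services GmbH (R3): 53% × 24% × 77% × 24% = 2.350656% of Oakhollow Ventures LLC.
Aggregating (R2): 5.47456% + 2.350656% = 7.825216%.

7.825216%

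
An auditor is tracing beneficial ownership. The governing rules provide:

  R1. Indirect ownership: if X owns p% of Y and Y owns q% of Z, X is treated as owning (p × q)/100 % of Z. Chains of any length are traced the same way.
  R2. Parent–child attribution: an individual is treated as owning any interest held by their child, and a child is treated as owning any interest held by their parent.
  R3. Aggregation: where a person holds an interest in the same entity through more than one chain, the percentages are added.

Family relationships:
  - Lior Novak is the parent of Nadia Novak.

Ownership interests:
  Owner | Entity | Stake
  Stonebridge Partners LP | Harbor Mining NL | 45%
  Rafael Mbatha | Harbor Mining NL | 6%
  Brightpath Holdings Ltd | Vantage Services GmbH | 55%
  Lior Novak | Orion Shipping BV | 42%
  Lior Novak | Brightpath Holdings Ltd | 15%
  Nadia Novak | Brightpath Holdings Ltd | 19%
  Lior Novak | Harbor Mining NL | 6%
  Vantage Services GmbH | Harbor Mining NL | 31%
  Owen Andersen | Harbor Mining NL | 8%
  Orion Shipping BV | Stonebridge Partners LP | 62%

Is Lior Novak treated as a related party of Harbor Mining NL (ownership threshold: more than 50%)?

By parent–child attribution (R2), Lior Novak is treated as also owning Nadia Novak's interest in Brightpath Holdings Ltd, giving 15% + 19% = 34%.
Chain via Orion Shipping BV → Stonebridge Partners LP (R1): 42% × 62% × 45% = 11.718% of Harbor Mining NL.
Chain via Brightpath Holdings Ltd → Vantage Services GmbH (R1): 34% × 55% × 31% = 5.797% of Harbor Mining NL.
Direct interest in Harbor Mining NL: 6%.
Aggregating (R3): 11.718% + 5.797% + 6% = 23.515%.
23.515% does not exceed the 50% threshold, so Lior is not a related party to Harbor Mining NL.

No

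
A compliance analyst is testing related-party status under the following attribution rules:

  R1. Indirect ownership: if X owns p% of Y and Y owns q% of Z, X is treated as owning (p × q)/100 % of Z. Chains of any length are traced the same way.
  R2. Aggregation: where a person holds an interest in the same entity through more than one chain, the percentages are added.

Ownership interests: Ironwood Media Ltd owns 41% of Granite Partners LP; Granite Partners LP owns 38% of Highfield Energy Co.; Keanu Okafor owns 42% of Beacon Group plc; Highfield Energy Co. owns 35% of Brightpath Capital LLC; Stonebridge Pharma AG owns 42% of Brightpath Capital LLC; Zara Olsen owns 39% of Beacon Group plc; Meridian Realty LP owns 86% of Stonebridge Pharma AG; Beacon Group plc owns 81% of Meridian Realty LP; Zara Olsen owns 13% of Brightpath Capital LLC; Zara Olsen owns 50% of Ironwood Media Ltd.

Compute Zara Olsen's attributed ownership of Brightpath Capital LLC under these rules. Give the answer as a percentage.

27.136808%

Chain via Ironwood Media Ltd → Granite Partners LP → Highfield Energy Co. (R1): 50% × 41% × 38% × 35% = 2.7265% of Brightpath Capital LLC.
Chain via Beacon Group plc → Meridian Realty LP → Stonebridge Pharma AG (R1): 39% × 81% × 86% × 42% = 11.410308% of Brightpath Capital LLC.
Direct interest in Brightpath Capital LLC: 13%.
Aggregating (R2): 2.7265% + 11.410308% + 13% = 27.136808%.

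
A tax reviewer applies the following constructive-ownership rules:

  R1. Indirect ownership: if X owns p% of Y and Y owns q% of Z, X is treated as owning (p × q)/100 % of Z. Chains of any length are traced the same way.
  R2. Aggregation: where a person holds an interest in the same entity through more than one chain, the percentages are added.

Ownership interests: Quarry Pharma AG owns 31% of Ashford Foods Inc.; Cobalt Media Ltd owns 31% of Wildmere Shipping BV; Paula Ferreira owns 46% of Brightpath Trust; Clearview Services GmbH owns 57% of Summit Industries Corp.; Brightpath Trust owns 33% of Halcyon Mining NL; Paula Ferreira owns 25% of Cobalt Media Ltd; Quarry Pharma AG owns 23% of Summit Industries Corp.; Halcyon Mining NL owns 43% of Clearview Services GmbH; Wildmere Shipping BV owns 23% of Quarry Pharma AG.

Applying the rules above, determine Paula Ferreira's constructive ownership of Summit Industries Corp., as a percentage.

Chain via Brightpath Trust → Halcyon Mining NL → Clearview Services GmbH (R1): 46% × 33% × 43% × 57% = 3.720618% of Summit Industries Corp.
Chain via Cobalt Media Ltd → Wildmere Shipping BV → Quarry Pharma AG (R1): 25% × 31% × 23% × 23% = 0.409975% of Summit Industries Corp.
Aggregating (R2): 3.720618% + 0.409975% = 4.130593%.

4.130593%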